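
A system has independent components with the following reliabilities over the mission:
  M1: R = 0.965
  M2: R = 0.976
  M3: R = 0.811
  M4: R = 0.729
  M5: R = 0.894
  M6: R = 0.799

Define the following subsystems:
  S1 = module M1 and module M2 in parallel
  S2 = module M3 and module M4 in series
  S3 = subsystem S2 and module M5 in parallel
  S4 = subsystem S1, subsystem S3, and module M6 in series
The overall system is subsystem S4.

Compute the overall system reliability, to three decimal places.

Parallel (M1 and M2): 1 − (1 − 0.96500)(1 − 0.97600) = 0.99916
Series (M3 and M4): 0.81100 × 0.72900 = 0.59122
Parallel ([0.59122] and M5): 1 − (1 − 0.59122)(1 − 0.89400) = 0.95667
Series ([0.99916], [0.95667], and M6): 0.99916 × 0.95667 × 0.79900 = 0.764

0.764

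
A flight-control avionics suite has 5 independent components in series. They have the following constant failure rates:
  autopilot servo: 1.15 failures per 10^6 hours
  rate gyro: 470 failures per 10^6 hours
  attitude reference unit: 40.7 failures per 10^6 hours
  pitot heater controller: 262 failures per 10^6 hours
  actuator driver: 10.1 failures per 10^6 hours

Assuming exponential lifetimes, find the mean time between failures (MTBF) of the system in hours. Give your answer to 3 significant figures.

1280

Series of exponential components: λ_sys = Σ λ_i
λ_sys = 0.00000115 + 0.000470 + 0.0000407 + 0.000262 + 0.0000101 = 7.8395e-04 /h
MTBF = 1 / λ_sys = 1280 h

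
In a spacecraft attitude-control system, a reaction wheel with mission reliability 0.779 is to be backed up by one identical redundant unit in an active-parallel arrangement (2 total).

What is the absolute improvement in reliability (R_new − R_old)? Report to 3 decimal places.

0.172

R_before = 0.779
R_after = 1 − (1 − 0.779)^2 = 0.951
ΔR = 0.951 − 0.779 = 0.172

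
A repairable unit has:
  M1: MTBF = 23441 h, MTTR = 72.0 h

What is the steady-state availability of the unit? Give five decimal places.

A(M1) = MTBF/(MTBF+MTTR) = 23441/(23441+72.0) = 0.99694

0.99694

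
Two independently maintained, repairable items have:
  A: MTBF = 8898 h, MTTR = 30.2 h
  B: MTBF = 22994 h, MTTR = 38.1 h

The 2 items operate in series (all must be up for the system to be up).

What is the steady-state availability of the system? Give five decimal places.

0.99497

A(A) = MTBF/(MTBF+MTTR) = 8898/(8898+30.2) = 0.996617
A(B) = MTBF/(MTBF+MTTR) = 22994/(22994+38.1) = 0.998346
Series availability: 0.996617 × 0.998346 = 0.99497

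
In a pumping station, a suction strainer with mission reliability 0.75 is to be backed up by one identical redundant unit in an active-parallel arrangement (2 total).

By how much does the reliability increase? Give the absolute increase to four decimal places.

0.1875

R_before = 0.75
R_after = 1 − (1 − 0.75)^2 = 0.9375
ΔR = 0.9375 − 0.75 = 0.1875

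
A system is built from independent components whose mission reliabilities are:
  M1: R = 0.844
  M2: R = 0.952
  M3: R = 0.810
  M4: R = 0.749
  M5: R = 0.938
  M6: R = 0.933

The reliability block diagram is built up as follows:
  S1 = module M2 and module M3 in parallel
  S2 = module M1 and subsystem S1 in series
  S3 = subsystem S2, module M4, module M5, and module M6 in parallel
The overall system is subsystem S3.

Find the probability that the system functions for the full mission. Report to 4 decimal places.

0.9998

Parallel (M2 and M3): 1 − (1 − 0.952000)(1 − 0.810000) = 0.990880
Series (M1 and [0.990880]): 0.844000 × 0.990880 = 0.836303
Parallel ([0.836303], M4, M5, and M6): 1 − (1 − 0.836303)(1 − 0.749000)(1 − 0.938000)(1 − 0.933000) = 0.9998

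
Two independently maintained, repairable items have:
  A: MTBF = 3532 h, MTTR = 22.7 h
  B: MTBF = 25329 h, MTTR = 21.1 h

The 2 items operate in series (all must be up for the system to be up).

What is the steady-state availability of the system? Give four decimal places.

0.9928

A(A) = MTBF/(MTBF+MTTR) = 3532/(3532+22.7) = 0.993614
A(B) = MTBF/(MTBF+MTTR) = 25329/(25329+21.1) = 0.999168
Series availability: 0.993614 × 0.999168 = 0.9928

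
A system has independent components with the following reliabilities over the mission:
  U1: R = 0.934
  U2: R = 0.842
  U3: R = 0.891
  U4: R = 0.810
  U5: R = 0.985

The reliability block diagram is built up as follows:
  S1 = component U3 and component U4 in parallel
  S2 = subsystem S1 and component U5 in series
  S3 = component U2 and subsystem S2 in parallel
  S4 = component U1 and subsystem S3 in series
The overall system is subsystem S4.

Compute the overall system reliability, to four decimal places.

Parallel (U3 and U4): 1 − (1 − 0.891000)(1 − 0.810000) = 0.979290
Series ([0.979290] and U5): 0.979290 × 0.985000 = 0.964601
Parallel (U2 and [0.964601]): 1 − (1 − 0.842000)(1 − 0.964601) = 0.994407
Series (U1 and [0.994407]): 0.934000 × 0.994407 = 0.9288

0.9288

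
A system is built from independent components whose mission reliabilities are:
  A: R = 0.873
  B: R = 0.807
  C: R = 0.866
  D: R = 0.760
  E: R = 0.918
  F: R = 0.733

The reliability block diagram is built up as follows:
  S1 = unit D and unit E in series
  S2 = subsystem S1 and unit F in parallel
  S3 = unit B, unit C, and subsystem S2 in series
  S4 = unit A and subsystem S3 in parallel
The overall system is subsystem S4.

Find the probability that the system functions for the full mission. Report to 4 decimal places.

0.9546

Series (D and E): 0.760000 × 0.918000 = 0.697680
Parallel ([0.697680] and F): 1 − (1 − 0.697680)(1 − 0.733000) = 0.919281
Series (B, C, and [0.919281]): 0.807000 × 0.866000 × 0.919281 = 0.642451
Parallel (A and [0.642451]): 1 − (1 − 0.873000)(1 − 0.642451) = 0.9546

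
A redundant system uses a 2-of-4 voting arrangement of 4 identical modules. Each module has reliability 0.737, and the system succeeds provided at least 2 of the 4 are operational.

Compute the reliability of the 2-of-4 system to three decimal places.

R = Σ_{i=2}^{4} C(4,i) p^i (1−p)^{4−i} with p = 0.737
C(4,2)·0.737^2·0.263^2 = 0.22542
C(4,3)·0.737^3·0.263^1 = 0.42113
C(4,4)·0.737^4·0.263^0 = 0.29503
Sum = 0.942

0.942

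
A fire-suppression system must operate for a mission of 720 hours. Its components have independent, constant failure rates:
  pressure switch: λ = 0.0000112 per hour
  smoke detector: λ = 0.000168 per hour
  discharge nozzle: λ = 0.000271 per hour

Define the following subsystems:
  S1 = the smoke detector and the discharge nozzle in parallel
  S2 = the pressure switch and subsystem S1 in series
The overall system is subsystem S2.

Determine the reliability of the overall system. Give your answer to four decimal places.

0.9719

R(pressure switch) = exp(−0.0000112 × 720) = 0.991968
R(smoke detector) = exp(−0.000168 × 720) = 0.886069
R(discharge nozzle) = exp(−0.000271 × 720) = 0.822736
Parallel (smoke detector and discharge nozzle): 1 − (1 − 0.886069)(1 − 0.822736) = 0.979804
Series (pressure switch and [0.979804]): 0.991968 × 0.979804 = 0.9719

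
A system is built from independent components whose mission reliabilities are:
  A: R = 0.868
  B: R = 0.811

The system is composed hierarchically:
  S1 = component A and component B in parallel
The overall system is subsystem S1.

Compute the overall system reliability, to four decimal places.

Parallel (A and B): 1 − (1 − 0.868000)(1 − 0.811000) = 0.9751

0.9751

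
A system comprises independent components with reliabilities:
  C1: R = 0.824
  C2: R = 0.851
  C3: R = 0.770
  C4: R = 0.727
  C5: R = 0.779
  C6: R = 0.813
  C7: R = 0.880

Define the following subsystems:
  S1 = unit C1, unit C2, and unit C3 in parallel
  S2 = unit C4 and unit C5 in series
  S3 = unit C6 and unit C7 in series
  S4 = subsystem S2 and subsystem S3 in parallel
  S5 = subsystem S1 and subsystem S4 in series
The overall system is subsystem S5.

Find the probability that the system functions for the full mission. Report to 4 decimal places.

Parallel (C1, C2, and C3): 1 − (1 − 0.824000)(1 − 0.851000)(1 − 0.770000) = 0.993968
Series (C4 and C5): 0.727000 × 0.779000 = 0.566333
Series (C6 and C7): 0.813000 × 0.880000 = 0.715440
Parallel ([0.566333] and [0.715440]): 1 − (1 − 0.566333)(1 − 0.715440) = 0.876596
Series ([0.993968] and [0.876596]): 0.993968 × 0.876596 = 0.8713

0.8713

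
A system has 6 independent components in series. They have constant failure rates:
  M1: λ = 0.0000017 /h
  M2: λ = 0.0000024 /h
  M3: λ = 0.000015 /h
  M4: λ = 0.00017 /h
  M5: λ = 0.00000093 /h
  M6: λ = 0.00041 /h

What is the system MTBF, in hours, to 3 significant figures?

1670

Series of exponential components: λ_sys = Σ λ_i
λ_sys = 0.0000017 + 0.0000024 + 0.000015 + 0.00017 + 0.00000093 + 0.00041 = 6.0003e-04 /h
MTBF = 1 / λ_sys = 1670 h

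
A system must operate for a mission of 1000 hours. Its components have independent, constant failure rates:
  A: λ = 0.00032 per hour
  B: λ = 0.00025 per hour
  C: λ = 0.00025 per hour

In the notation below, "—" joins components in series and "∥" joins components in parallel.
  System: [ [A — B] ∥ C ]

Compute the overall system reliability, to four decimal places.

R(A) = exp(−0.00032 × 1000) = 0.726149
R(B) = exp(−0.00025 × 1000) = 0.778801
R(C) = exp(−0.00025 × 1000) = 0.778801
Series (A and B): 0.726149 × 0.778801 = 0.565526
Parallel ([0.565526] and C): 1 − (1 − 0.565526)(1 − 0.778801) = 0.9039

0.9039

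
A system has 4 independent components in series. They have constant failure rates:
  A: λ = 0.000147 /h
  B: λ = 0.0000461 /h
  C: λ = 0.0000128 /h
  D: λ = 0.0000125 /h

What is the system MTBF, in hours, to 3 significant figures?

Series of exponential components: λ_sys = Σ λ_i
λ_sys = 0.000147 + 0.0000461 + 0.0000128 + 0.0000125 = 2.1840e-04 /h
MTBF = 1 / λ_sys = 4580 h

4580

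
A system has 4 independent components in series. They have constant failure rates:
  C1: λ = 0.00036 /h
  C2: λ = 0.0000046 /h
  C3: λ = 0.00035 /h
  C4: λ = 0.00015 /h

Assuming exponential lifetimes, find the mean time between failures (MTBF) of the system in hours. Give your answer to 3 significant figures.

Series of exponential components: λ_sys = Σ λ_i
λ_sys = 0.00036 + 0.0000046 + 0.00035 + 0.00015 = 8.6460e-04 /h
MTBF = 1 / λ_sys = 1160 h

1160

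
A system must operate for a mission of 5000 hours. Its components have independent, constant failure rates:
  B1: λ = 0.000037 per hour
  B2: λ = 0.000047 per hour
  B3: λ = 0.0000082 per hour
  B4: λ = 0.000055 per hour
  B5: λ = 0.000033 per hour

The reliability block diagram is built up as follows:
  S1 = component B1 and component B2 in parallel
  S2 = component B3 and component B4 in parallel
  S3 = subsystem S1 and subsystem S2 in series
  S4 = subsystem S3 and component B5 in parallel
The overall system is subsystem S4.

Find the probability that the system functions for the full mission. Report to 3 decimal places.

0.993

R(B1) = exp(−0.000037 × 5000) = 0.83110
R(B2) = exp(−0.000047 × 5000) = 0.79057
R(B3) = exp(−0.0000082 × 5000) = 0.95983
R(B4) = exp(−0.000055 × 5000) = 0.75957
R(B5) = exp(−0.000033 × 5000) = 0.84789
Parallel (B1 and B2): 1 − (1 − 0.83110)(1 − 0.79057) = 0.96463
Parallel (B3 and B4): 1 − (1 − 0.95983)(1 − 0.75957) = 0.99034
Series ([0.96463] and [0.99034]): 0.96463 × 0.99034 = 0.95531
Parallel ([0.95531] and B5): 1 − (1 − 0.95531)(1 − 0.84789) = 0.993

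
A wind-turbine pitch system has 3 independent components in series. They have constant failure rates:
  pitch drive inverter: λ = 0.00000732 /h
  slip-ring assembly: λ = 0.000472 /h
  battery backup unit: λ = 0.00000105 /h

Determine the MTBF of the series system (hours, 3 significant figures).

2080

Series of exponential components: λ_sys = Σ λ_i
λ_sys = 0.00000732 + 0.000472 + 0.00000105 = 4.8037e-04 /h
MTBF = 1 / λ_sys = 2080 h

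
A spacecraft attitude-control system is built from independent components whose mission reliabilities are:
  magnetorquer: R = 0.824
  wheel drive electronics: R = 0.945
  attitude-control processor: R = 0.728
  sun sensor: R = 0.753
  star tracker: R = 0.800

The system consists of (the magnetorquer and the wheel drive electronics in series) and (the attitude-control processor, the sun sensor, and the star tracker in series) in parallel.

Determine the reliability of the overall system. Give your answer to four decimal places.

0.8757

Series (magnetorquer and wheel drive electronics): 0.824000 × 0.945000 = 0.778680
Series (attitude-control processor, sun sensor, and star tracker): 0.728000 × 0.753000 × 0.800000 = 0.438547
Parallel ([0.778680] and [0.438547]): 1 − (1 − 0.778680)(1 − 0.438547) = 0.8757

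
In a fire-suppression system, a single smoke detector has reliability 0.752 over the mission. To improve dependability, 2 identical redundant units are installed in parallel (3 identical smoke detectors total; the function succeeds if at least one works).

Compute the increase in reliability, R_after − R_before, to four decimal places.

R_before = 0.752
R_after = 1 − (1 − 0.752)^3 = 0.9847
ΔR = 0.9847 − 0.752 = 0.2327

0.2327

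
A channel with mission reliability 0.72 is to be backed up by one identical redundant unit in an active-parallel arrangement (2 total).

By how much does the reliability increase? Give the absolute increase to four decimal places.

R_before = 0.72
R_after = 1 − (1 − 0.72)^2 = 0.9216
ΔR = 0.9216 − 0.72 = 0.2016

0.2016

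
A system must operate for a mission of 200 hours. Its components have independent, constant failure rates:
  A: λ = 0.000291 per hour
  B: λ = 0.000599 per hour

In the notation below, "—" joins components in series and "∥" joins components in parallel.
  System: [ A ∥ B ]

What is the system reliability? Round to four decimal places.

0.9936

R(A) = exp(−0.000291 × 200) = 0.943461
R(B) = exp(−0.000599 × 200) = 0.887098
Parallel (A and B): 1 − (1 − 0.943461)(1 − 0.887098) = 0.9936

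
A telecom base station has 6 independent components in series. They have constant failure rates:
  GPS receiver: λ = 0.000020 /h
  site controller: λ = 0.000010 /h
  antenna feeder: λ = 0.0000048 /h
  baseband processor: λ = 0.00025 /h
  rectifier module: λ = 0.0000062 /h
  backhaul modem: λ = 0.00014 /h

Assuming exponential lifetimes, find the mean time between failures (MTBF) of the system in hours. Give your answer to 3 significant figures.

2320

Series of exponential components: λ_sys = Σ λ_i
λ_sys = 0.000020 + 0.000010 + 0.0000048 + 0.00025 + 0.0000062 + 0.00014 = 4.3100e-04 /h
MTBF = 1 / λ_sys = 2320 h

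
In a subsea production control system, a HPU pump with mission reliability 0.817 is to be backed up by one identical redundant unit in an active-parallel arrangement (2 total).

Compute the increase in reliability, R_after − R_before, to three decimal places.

R_before = 0.817
R_after = 1 − (1 − 0.817)^2 = 0.967
ΔR = 0.967 − 0.817 = 0.150

0.150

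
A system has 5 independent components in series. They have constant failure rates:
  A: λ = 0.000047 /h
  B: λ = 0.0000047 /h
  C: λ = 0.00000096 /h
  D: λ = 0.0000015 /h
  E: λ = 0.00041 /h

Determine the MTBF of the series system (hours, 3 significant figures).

2150

Series of exponential components: λ_sys = Σ λ_i
λ_sys = 0.000047 + 0.0000047 + 0.00000096 + 0.0000015 + 0.00041 = 4.6416e-04 /h
MTBF = 1 / λ_sys = 2150 h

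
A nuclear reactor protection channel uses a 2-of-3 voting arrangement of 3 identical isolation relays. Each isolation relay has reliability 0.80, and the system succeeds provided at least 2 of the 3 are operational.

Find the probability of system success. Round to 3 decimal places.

0.896

R = Σ_{i=2}^{3} C(3,i) p^i (1−p)^{3−i} with p = 0.80
C(3,2)·0.80^2·0.20^1 = 0.38400
C(3,3)·0.80^3·0.20^0 = 0.51200
Sum = 0.896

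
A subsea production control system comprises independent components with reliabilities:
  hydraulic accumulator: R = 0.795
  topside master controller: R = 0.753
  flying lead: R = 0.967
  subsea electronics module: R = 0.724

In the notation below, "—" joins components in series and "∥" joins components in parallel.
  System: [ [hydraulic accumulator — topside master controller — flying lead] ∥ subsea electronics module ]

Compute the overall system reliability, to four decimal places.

0.8838

Series (hydraulic accumulator, topside master controller, and flying lead): 0.795000 × 0.753000 × 0.967000 = 0.578880
Parallel ([0.578880] and subsea electronics module): 1 − (1 − 0.578880)(1 − 0.724000) = 0.8838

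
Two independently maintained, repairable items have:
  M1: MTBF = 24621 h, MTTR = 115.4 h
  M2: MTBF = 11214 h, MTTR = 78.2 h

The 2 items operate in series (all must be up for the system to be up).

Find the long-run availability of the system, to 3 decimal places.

0.988

A(M1) = MTBF/(MTBF+MTTR) = 24621/(24621+115.4) = 0.995335
A(M2) = MTBF/(MTBF+MTTR) = 11214/(11214+78.2) = 0.993075
Series availability: 0.995335 × 0.993075 = 0.988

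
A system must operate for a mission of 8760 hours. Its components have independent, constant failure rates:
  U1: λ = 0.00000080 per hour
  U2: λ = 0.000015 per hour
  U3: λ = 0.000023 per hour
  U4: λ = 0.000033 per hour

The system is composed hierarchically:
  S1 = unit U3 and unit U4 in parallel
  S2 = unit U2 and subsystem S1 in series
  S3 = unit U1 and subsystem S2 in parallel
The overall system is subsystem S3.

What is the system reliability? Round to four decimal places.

R(U1) = exp(−0.00000080 × 8760) = 0.993016
R(U2) = exp(−0.000015 × 8760) = 0.876867
R(U3) = exp(−0.000023 × 8760) = 0.817520
R(U4) = exp(−0.000033 × 8760) = 0.748952
Parallel (U3 and U4): 1 − (1 − 0.817520)(1 − 0.748952) = 0.954189
Series (U2 and [0.954189]): 0.876867 × 0.954189 = 0.836697
Parallel (U1 and [0.836697]): 1 − (1 − 0.993016)(1 − 0.836697) = 0.9989

0.9989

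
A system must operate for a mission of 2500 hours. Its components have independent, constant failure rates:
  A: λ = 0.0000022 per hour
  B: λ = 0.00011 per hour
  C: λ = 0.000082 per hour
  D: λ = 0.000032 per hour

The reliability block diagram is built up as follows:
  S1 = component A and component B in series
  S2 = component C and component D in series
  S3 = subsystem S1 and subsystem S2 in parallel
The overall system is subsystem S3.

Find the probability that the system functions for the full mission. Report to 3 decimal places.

R(A) = exp(−0.0000022 × 2500) = 0.99452
R(B) = exp(−0.00011 × 2500) = 0.75957
R(C) = exp(−0.000082 × 2500) = 0.81465
R(D) = exp(−0.000032 × 2500) = 0.92312
Series (A and B): 0.99452 × 0.75957 = 0.75541
Series (C and D): 0.81465 × 0.92312 = 0.75202
Parallel ([0.75541] and [0.75202]): 1 − (1 − 0.75541)(1 − 0.75202) = 0.939

0.939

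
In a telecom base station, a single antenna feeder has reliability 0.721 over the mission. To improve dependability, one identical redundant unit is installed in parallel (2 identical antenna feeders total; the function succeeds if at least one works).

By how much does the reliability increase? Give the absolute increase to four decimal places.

R_before = 0.721
R_after = 1 − (1 − 0.721)^2 = 0.9222
ΔR = 0.9222 − 0.721 = 0.2012

0.2012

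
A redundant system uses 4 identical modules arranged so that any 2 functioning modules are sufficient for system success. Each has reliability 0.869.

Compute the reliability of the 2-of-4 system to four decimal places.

R = Σ_{i=2}^{4} C(4,i) p^i (1−p)^{4−i} with p = 0.869
C(4,2)·0.869^2·0.131^2 = 0.077756
C(4,3)·0.869^3·0.131^1 = 0.343867
C(4,4)·0.869^4·0.131^0 = 0.570268
Sum = 0.9919

0.9919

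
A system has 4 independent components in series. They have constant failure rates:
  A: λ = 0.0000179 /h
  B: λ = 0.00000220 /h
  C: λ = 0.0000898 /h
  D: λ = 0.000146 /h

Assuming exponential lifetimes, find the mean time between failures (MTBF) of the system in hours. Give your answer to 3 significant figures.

3910

Series of exponential components: λ_sys = Σ λ_i
λ_sys = 0.0000179 + 0.00000220 + 0.0000898 + 0.000146 = 2.5590e-04 /h
MTBF = 1 / λ_sys = 3910 h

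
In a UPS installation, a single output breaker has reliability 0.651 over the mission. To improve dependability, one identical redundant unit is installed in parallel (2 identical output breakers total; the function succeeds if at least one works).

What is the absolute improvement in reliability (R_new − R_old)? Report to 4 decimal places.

R_before = 0.651
R_after = 1 − (1 − 0.651)^2 = 0.8782
ΔR = 0.8782 − 0.651 = 0.2272

0.2272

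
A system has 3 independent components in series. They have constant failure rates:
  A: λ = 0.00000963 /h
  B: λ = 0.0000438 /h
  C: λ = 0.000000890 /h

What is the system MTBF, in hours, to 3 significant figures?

18400

Series of exponential components: λ_sys = Σ λ_i
λ_sys = 0.00000963 + 0.0000438 + 0.000000890 = 5.4320e-05 /h
MTBF = 1 / λ_sys = 18400 h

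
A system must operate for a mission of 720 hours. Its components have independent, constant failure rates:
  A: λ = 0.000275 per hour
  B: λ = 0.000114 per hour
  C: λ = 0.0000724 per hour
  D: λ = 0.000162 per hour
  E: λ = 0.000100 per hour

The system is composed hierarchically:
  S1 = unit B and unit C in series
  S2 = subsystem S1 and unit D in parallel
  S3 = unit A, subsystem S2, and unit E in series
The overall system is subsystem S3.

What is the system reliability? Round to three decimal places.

R(A) = exp(−0.000275 × 720) = 0.82037
R(B) = exp(−0.000114 × 720) = 0.92120
R(C) = exp(−0.0000724 × 720) = 0.94921
R(D) = exp(−0.000162 × 720) = 0.88991
R(E) = exp(−0.000100 × 720) = 0.93053
Series (B and C): 0.92120 × 0.94921 = 0.87441
Parallel ([0.87441] and D): 1 − (1 − 0.87441)(1 − 0.88991) = 0.98617
Series (A, [0.98617], and E): 0.82037 × 0.98617 × 0.93053 = 0.753

0.753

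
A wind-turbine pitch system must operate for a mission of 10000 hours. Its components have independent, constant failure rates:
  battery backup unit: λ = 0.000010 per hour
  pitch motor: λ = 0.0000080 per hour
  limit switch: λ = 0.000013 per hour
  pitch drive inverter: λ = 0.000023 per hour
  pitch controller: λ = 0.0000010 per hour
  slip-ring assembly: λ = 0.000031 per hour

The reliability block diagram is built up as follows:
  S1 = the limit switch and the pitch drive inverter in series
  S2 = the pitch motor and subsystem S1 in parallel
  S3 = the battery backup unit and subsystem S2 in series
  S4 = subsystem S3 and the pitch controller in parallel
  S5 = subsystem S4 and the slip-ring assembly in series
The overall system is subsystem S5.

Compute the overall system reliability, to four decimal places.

R(battery backup unit) = exp(−0.000010 × 10000) = 0.904837
R(pitch motor) = exp(−0.0000080 × 10000) = 0.923116
R(limit switch) = exp(−0.000013 × 10000) = 0.878095
R(pitch drive inverter) = exp(−0.000023 × 10000) = 0.794534
R(pitch controller) = exp(−0.0000010 × 10000) = 0.990050
R(slip-ring assembly) = exp(−0.000031 × 10000) = 0.733447
Series (limit switch and pitch drive inverter): 0.878095 × 0.794534 = 0.697676
Parallel (pitch motor and [0.697676]): 1 − (1 − 0.923116)(1 − 0.697676) = 0.976756
Series (battery backup unit and [0.976756]): 0.904837 × 0.976756 = 0.883805
Parallel ([0.883805] and pitch controller): 1 − (1 − 0.883805)(1 − 0.990050) = 0.998844
Series ([0.998844] and slip-ring assembly): 0.998844 × 0.733447 = 0.7326

0.7326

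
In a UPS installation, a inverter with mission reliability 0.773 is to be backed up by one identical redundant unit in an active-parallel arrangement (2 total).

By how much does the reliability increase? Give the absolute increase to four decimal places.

0.1755

R_before = 0.773
R_after = 1 − (1 − 0.773)^2 = 0.9485
ΔR = 0.9485 − 0.773 = 0.1755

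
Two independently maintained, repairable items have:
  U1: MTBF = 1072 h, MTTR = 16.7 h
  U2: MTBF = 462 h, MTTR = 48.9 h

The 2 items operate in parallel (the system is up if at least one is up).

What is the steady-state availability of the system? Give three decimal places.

A(U1) = MTBF/(MTBF+MTTR) = 1072/(1072+16.7) = 0.984661
A(U2) = MTBF/(MTBF+MTTR) = 462/(462+48.9) = 0.904287
Parallel availability: 1 − (1 − 0.984661)(1 − 0.904287) = 0.999

0.999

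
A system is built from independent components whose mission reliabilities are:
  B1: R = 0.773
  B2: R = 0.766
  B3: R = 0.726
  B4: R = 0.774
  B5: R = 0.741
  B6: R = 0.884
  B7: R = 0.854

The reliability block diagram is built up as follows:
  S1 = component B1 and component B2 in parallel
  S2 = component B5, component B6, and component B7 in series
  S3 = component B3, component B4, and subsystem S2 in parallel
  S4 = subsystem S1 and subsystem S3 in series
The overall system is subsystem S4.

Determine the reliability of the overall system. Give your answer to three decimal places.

0.921

Parallel (B1 and B2): 1 − (1 − 0.77300)(1 − 0.76600) = 0.94688
Series (B5, B6, and B7): 0.74100 × 0.88400 × 0.85400 = 0.55941
Parallel (B3, B4, and [0.55941]): 1 − (1 − 0.72600)(1 − 0.77400)(1 − 0.55941) = 0.97272
Series ([0.94688] and [0.97272]): 0.94688 × 0.97272 = 0.921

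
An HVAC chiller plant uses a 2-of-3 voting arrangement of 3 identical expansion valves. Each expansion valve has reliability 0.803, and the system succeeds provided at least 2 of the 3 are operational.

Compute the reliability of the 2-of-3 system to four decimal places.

R = Σ_{i=2}^{3} C(3,i) p^i (1−p)^{3−i} with p = 0.803
C(3,2)·0.803^2·0.197^1 = 0.381082
C(3,3)·0.803^3·0.197^0 = 0.517782
Sum = 0.8989

0.8989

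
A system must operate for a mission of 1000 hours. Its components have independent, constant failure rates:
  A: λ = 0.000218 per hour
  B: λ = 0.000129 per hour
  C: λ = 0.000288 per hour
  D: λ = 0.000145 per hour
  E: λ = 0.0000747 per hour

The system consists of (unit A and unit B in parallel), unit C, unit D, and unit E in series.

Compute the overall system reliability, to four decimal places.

0.5876

R(A) = exp(−0.000218 × 1000) = 0.804125
R(B) = exp(−0.000129 × 1000) = 0.878974
R(C) = exp(−0.000288 × 1000) = 0.749762
R(D) = exp(−0.000145 × 1000) = 0.865022
R(E) = exp(−0.0000747 × 1000) = 0.928022
Parallel (A and B): 1 − (1 − 0.804125)(1 − 0.878974) = 0.976294
Series ([0.976294], C, D, and E): 0.976294 × 0.749762 × 0.865022 × 0.928022 = 0.5876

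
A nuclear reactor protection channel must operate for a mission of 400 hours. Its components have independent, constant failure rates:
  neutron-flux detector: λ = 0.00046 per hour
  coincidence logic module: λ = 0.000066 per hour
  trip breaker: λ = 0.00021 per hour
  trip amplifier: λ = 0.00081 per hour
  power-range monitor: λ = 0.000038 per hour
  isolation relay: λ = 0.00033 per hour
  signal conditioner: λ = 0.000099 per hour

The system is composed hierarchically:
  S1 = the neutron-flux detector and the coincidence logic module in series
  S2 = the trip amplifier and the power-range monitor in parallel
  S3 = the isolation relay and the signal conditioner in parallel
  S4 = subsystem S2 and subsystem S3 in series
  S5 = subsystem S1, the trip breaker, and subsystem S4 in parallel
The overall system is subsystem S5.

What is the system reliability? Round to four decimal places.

R(neutron-flux detector) = exp(−0.00046 × 400) = 0.831936
R(coincidence logic module) = exp(−0.000066 × 400) = 0.973945
R(trip breaker) = exp(−0.00021 × 400) = 0.919431
R(trip amplifier) = exp(−0.00081 × 400) = 0.723250
R(power-range monitor) = exp(−0.000038 × 400) = 0.984915
R(isolation relay) = exp(−0.00033 × 400) = 0.876341
R(signal conditioner) = exp(−0.000099 × 400) = 0.961174
Series (neutron-flux detector and coincidence logic module): 0.831936 × 0.973945 = 0.810260
Parallel (trip amplifier and power-range monitor): 1 − (1 − 0.723250)(1 − 0.984915) = 0.995825
Parallel (isolation relay and signal conditioner): 1 − (1 − 0.876341)(1 − 0.961174) = 0.995199
Series ([0.995825] and [0.995199]): 0.995825 × 0.995199 = 0.991044
Parallel ([0.810260], trip breaker, and [0.991044]): 1 − (1 − 0.810260)(1 − 0.919431)(1 − 0.991044) = 0.9999

0.9999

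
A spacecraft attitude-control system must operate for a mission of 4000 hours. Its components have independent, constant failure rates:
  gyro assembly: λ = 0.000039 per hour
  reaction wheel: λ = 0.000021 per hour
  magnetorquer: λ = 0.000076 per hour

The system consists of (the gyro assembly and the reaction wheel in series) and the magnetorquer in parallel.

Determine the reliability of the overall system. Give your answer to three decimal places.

0.944

R(gyro assembly) = exp(−0.000039 × 4000) = 0.85556
R(reaction wheel) = exp(−0.000021 × 4000) = 0.91943
R(magnetorquer) = exp(−0.000076 × 4000) = 0.73786
Series (gyro assembly and reaction wheel): 0.85556 × 0.91943 = 0.78663
Parallel ([0.78663] and magnetorquer): 1 − (1 − 0.78663)(1 − 0.73786) = 0.944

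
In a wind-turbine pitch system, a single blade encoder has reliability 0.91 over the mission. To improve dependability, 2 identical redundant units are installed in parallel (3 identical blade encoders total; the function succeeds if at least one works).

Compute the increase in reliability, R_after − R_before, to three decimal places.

0.089

R_before = 0.91
R_after = 1 − (1 − 0.91)^3 = 0.999
ΔR = 0.999 − 0.91 = 0.089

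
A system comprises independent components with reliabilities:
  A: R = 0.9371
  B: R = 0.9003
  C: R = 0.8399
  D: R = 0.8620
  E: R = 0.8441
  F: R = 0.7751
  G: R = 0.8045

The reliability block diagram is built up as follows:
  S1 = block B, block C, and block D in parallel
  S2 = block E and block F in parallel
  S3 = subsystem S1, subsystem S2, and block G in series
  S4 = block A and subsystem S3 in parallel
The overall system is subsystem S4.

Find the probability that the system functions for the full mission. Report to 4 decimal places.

0.9858

Parallel (B, C, and D): 1 − (1 − 0.900300)(1 − 0.839900)(1 − 0.862000) = 0.997797
Parallel (E and F): 1 − (1 − 0.844100)(1 − 0.775100) = 0.964938
Series ([0.997797], [0.964938], and G): 0.997797 × 0.964938 × 0.804500 = 0.774582
Parallel (A and [0.774582]): 1 − (1 − 0.937100)(1 − 0.774582) = 0.9858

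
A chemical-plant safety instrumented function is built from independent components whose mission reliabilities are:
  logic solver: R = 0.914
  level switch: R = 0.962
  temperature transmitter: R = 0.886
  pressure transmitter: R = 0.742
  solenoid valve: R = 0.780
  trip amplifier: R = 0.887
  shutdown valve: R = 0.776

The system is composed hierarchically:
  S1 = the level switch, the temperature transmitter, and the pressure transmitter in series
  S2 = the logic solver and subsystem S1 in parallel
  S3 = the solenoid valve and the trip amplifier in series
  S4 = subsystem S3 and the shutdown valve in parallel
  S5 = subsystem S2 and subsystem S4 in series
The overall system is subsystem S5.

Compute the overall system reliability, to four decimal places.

0.9015

Series (level switch, temperature transmitter, and pressure transmitter): 0.962000 × 0.886000 × 0.742000 = 0.632430
Parallel (logic solver and [0.632430]): 1 − (1 − 0.914000)(1 − 0.632430) = 0.968389
Series (solenoid valve and trip amplifier): 0.780000 × 0.887000 = 0.691860
Parallel ([0.691860] and shutdown valve): 1 − (1 − 0.691860)(1 − 0.776000) = 0.930977
Series ([0.968389] and [0.930977]): 0.968389 × 0.930977 = 0.9015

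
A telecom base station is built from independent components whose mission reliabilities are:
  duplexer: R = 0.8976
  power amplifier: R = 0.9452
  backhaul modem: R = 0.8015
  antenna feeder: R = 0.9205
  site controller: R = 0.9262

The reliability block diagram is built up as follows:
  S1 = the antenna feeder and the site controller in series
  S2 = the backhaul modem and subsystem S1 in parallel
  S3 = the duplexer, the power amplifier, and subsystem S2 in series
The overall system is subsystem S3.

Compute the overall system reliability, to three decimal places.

Series (antenna feeder and site controller): 0.92050 × 0.92620 = 0.85257
Parallel (backhaul modem and [0.85257]): 1 − (1 − 0.80150)(1 − 0.85257) = 0.97074
Series (duplexer, power amplifier, and [0.97074]): 0.89760 × 0.94520 × 0.97074 = 0.824

0.824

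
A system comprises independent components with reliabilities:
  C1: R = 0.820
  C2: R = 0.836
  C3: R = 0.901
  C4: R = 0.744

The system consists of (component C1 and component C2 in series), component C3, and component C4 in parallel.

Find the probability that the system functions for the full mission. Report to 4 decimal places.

Series (C1 and C2): 0.820000 × 0.836000 = 0.685520
Parallel ([0.685520], C3, and C4): 1 − (1 − 0.685520)(1 − 0.901000)(1 − 0.744000) = 0.9920

0.9920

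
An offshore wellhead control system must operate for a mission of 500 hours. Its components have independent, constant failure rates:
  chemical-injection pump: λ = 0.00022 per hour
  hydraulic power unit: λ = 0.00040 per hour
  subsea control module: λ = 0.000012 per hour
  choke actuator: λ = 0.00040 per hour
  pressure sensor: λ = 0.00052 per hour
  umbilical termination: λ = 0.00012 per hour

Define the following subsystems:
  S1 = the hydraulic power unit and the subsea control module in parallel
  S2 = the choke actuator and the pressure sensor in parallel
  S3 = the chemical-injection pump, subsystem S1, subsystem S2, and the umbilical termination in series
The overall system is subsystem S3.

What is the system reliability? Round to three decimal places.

R(chemical-injection pump) = exp(−0.00022 × 500) = 0.89583
R(hydraulic power unit) = exp(−0.00040 × 500) = 0.81873
R(subsea control module) = exp(−0.000012 × 500) = 0.99402
R(choke actuator) = exp(−0.00040 × 500) = 0.81873
R(pressure sensor) = exp(−0.00052 × 500) = 0.77105
R(umbilical termination) = exp(−0.00012 × 500) = 0.94176
Parallel (hydraulic power unit and subsea control module): 1 − (1 − 0.81873)(1 − 0.99402) = 0.99892
Parallel (choke actuator and pressure sensor): 1 − (1 − 0.81873)(1 − 0.77105) = 0.95850
Series (chemical-injection pump, [0.99892], [0.95850], and umbilical termination): 0.89583 × 0.99892 × 0.95850 × 0.94176 = 0.808

0.808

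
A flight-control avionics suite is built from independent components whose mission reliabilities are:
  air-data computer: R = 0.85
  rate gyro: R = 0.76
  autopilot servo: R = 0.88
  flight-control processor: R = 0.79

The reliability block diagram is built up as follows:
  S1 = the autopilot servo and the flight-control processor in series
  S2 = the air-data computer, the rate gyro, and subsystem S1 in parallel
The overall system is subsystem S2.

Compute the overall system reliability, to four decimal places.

0.9890

Series (autopilot servo and flight-control processor): 0.880000 × 0.790000 = 0.695200
Parallel (air-data computer, rate gyro, and [0.695200]): 1 − (1 − 0.850000)(1 − 0.760000)(1 − 0.695200) = 0.9890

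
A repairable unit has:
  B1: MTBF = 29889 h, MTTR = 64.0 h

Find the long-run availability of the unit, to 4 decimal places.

0.9979

A(B1) = MTBF/(MTBF+MTTR) = 29889/(29889+64.0) = 0.9979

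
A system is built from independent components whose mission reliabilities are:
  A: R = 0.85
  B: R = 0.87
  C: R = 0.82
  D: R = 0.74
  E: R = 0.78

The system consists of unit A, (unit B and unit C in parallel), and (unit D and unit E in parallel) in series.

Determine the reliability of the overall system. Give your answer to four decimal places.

0.7826

Parallel (B and C): 1 − (1 − 0.870000)(1 − 0.820000) = 0.976600
Parallel (D and E): 1 − (1 − 0.740000)(1 − 0.780000) = 0.942800
Series (A, [0.976600], and [0.942800]): 0.850000 × 0.976600 × 0.942800 = 0.7826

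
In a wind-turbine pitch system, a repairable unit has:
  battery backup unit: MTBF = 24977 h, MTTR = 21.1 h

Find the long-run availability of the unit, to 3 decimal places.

0.999

A(battery backup unit) = MTBF/(MTBF+MTTR) = 24977/(24977+21.1) = 0.999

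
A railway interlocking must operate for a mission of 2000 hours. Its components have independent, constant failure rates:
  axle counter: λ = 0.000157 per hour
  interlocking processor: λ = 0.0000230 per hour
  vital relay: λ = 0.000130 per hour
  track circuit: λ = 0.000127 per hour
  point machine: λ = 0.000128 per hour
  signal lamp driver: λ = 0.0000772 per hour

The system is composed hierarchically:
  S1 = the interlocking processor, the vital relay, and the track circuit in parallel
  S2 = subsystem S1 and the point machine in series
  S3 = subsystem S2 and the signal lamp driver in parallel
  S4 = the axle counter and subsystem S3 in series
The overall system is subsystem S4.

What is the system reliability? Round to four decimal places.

R(axle counter) = exp(−0.000157 × 2000) = 0.730519
R(interlocking processor) = exp(−0.0000230 × 2000) = 0.955042
R(vital relay) = exp(−0.000130 × 2000) = 0.771052
R(track circuit) = exp(−0.000127 × 2000) = 0.775692
R(point machine) = exp(−0.000128 × 2000) = 0.774142
R(signal lamp driver) = exp(−0.0000772 × 2000) = 0.856929
Parallel (interlocking processor, vital relay, and track circuit): 1 − (1 − 0.955042)(1 − 0.771052)(1 − 0.775692) = 0.997691
Series ([0.997691] and point machine): 0.997691 × 0.774142 = 0.772355
Parallel ([0.772355] and signal lamp driver): 1 − (1 − 0.772355)(1 − 0.856929) = 0.967431
Series (axle counter and [0.967431]): 0.730519 × 0.967431 = 0.7067

0.7067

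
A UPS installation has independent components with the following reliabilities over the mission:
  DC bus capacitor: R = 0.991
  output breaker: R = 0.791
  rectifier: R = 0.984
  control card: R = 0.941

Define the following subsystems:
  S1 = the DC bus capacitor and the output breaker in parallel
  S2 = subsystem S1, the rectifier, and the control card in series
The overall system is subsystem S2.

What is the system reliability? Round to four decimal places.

Parallel (DC bus capacitor and output breaker): 1 − (1 − 0.991000)(1 − 0.791000) = 0.998119
Series ([0.998119], rectifier, and control card): 0.998119 × 0.984000 × 0.941000 = 0.9242

0.9242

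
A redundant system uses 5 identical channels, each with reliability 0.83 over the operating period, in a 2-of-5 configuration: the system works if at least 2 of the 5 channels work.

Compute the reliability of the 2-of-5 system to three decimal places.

0.996

R = Σ_{i=2}^{5} C(5,i) p^i (1−p)^{5−i} with p = 0.83
C(5,2)·0.83^2·0.17^3 = 0.03385
C(5,3)·0.83^3·0.17^2 = 0.16525
C(5,4)·0.83^4·0.17^1 = 0.40340
C(5,5)·0.83^5·0.17^0 = 0.39390
Sum = 0.996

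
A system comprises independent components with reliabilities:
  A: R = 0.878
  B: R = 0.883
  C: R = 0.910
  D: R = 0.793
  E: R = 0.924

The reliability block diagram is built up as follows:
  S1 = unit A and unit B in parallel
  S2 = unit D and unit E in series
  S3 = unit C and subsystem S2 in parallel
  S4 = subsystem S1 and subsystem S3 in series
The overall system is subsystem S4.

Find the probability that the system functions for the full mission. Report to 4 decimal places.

Parallel (A and B): 1 − (1 − 0.878000)(1 − 0.883000) = 0.985726
Series (D and E): 0.793000 × 0.924000 = 0.732732
Parallel (C and [0.732732]): 1 − (1 − 0.910000)(1 − 0.732732) = 0.975946
Series ([0.985726] and [0.975946]): 0.985726 × 0.975946 = 0.9620

0.9620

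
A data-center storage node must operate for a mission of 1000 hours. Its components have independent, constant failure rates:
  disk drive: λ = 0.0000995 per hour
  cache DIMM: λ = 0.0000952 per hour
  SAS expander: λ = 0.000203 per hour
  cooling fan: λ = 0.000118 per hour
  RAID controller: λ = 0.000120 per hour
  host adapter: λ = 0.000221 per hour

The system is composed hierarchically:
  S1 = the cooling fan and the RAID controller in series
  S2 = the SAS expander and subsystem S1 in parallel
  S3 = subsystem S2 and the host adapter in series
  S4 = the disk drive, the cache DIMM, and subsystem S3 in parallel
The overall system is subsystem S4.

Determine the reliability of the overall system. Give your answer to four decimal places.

R(disk drive) = exp(−0.0000995 × 1000) = 0.905290
R(cache DIMM) = exp(−0.0000952 × 1000) = 0.909191
R(SAS expander) = exp(−0.000203 × 1000) = 0.816278
R(cooling fan) = exp(−0.000118 × 1000) = 0.888696
R(RAID controller) = exp(−0.000120 × 1000) = 0.886920
R(host adapter) = exp(−0.000221 × 1000) = 0.801717
Series (cooling fan and RAID controller): 0.888696 × 0.886920 = 0.788202
Parallel (SAS expander and [0.788202]): 1 − (1 − 0.816278)(1 − 0.788202) = 0.961088
Series ([0.961088] and host adapter): 0.961088 × 0.801717 = 0.770521
Parallel (disk drive, cache DIMM, and [0.770521]): 1 − (1 − 0.905290)(1 − 0.909191)(1 − 0.770521) = 0.9980

0.9980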